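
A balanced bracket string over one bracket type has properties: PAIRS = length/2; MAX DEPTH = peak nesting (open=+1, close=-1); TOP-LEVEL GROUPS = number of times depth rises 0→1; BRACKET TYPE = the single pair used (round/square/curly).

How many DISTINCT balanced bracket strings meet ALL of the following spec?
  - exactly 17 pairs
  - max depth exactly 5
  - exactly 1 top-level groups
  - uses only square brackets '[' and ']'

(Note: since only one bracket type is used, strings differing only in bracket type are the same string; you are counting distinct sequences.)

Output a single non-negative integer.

Answer: 5828185

Derivation:
Spec: pairs=17 depth=5 groups=1
Count(depth <= 5) = 7174454
Count(depth <= 4) = 1346269
Count(depth == 5) = 7174454 - 1346269 = 5828185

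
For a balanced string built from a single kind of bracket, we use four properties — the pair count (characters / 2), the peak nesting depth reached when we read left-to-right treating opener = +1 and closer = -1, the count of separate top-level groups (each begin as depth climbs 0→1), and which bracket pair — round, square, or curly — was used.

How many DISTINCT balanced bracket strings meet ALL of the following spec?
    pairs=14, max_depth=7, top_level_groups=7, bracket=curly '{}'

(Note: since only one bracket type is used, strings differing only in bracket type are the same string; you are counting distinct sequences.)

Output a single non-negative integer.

Spec: pairs=14 depth=7 groups=7
Count(depth <= 7) = 38753
Count(depth <= 6) = 38634
Count(depth == 7) = 38753 - 38634 = 119

Answer: 119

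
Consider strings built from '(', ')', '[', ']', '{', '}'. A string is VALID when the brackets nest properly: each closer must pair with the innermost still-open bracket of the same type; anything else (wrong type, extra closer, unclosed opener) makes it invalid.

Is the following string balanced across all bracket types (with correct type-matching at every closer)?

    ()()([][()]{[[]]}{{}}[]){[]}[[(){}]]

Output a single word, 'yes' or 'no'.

pos 0: push '('; stack = (
pos 1: ')' matches '('; pop; stack = (empty)
pos 2: push '('; stack = (
pos 3: ')' matches '('; pop; stack = (empty)
pos 4: push '('; stack = (
pos 5: push '['; stack = ([
pos 6: ']' matches '['; pop; stack = (
pos 7: push '['; stack = ([
pos 8: push '('; stack = ([(
pos 9: ')' matches '('; pop; stack = ([
pos 10: ']' matches '['; pop; stack = (
pos 11: push '{'; stack = ({
pos 12: push '['; stack = ({[
pos 13: push '['; stack = ({[[
pos 14: ']' matches '['; pop; stack = ({[
pos 15: ']' matches '['; pop; stack = ({
pos 16: '}' matches '{'; pop; stack = (
pos 17: push '{'; stack = ({
pos 18: push '{'; stack = ({{
pos 19: '}' matches '{'; pop; stack = ({
pos 20: '}' matches '{'; pop; stack = (
pos 21: push '['; stack = ([
pos 22: ']' matches '['; pop; stack = (
pos 23: ')' matches '('; pop; stack = (empty)
pos 24: push '{'; stack = {
pos 25: push '['; stack = {[
pos 26: ']' matches '['; pop; stack = {
pos 27: '}' matches '{'; pop; stack = (empty)
pos 28: push '['; stack = [
pos 29: push '['; stack = [[
pos 30: push '('; stack = [[(
pos 31: ')' matches '('; pop; stack = [[
pos 32: push '{'; stack = [[{
pos 33: '}' matches '{'; pop; stack = [[
pos 34: ']' matches '['; pop; stack = [
pos 35: ']' matches '['; pop; stack = (empty)
end: stack empty → VALID
Verdict: properly nested → yes

Answer: yes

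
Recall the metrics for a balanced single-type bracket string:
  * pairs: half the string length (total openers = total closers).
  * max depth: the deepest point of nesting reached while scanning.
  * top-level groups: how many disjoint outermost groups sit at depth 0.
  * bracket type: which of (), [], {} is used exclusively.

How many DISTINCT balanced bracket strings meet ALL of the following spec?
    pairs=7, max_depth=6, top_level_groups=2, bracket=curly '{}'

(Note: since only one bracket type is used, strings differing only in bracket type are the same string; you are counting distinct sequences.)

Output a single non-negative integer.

Answer: 2

Derivation:
Spec: pairs=7 depth=6 groups=2
Count(depth <= 6) = 132
Count(depth <= 5) = 130
Count(depth == 6) = 132 - 130 = 2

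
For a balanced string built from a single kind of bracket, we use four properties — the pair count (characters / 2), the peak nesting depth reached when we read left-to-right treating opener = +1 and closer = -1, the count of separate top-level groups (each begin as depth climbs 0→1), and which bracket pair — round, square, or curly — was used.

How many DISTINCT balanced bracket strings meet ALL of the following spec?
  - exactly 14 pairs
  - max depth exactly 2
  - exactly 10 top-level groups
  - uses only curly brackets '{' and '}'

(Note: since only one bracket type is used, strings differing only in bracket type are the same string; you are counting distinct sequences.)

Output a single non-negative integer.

Spec: pairs=14 depth=2 groups=10
Count(depth <= 2) = 715
Count(depth <= 1) = 0
Count(depth == 2) = 715 - 0 = 715

Answer: 715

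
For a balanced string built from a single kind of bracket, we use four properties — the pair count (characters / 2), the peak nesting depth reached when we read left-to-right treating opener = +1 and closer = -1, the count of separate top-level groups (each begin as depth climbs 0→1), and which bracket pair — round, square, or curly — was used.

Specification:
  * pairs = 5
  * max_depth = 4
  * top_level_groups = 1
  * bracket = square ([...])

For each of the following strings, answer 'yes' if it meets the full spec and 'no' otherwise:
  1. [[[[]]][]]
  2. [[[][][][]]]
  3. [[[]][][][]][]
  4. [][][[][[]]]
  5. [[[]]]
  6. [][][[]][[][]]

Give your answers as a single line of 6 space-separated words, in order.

String 1 '[[[[]]][]]': depth seq [1 2 3 4 3 2 1 2 1 0]
  -> pairs=5 depth=4 groups=1 -> yes
String 2 '[[[][][][]]]': depth seq [1 2 3 2 3 2 3 2 3 2 1 0]
  -> pairs=6 depth=3 groups=1 -> no
String 3 '[[[]][][][]][]': depth seq [1 2 3 2 1 2 1 2 1 2 1 0 1 0]
  -> pairs=7 depth=3 groups=2 -> no
String 4 '[][][[][[]]]': depth seq [1 0 1 0 1 2 1 2 3 2 1 0]
  -> pairs=6 depth=3 groups=3 -> no
String 5 '[[[]]]': depth seq [1 2 3 2 1 0]
  -> pairs=3 depth=3 groups=1 -> no
String 6 '[][][[]][[][]]': depth seq [1 0 1 0 1 2 1 0 1 2 1 2 1 0]
  -> pairs=7 depth=2 groups=4 -> no

Answer: yes no no no no no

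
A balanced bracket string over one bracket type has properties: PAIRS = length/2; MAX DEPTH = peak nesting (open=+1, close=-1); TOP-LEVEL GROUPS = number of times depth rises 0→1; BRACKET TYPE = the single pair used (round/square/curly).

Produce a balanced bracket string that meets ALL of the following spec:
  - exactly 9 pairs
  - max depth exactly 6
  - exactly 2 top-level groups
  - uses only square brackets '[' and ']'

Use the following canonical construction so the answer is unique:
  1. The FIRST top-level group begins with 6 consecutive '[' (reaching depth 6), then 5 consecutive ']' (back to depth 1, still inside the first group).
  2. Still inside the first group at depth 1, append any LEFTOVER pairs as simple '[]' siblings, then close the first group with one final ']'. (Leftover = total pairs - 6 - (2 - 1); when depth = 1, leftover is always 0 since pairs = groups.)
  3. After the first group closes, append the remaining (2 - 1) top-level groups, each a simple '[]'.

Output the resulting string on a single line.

Spec: pairs=9 depth=6 groups=2
Leftover pairs = 9 - 6 - (2-1) = 2
First group: deep chain of depth 6 + 2 sibling pairs
Remaining 1 groups: simple '[]' each

Answer: [[[[[[]]]]][][]][]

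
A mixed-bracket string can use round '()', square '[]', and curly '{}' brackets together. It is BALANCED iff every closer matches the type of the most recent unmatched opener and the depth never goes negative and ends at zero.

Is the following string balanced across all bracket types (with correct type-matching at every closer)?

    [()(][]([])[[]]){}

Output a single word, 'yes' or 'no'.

pos 0: push '['; stack = [
pos 1: push '('; stack = [(
pos 2: ')' matches '('; pop; stack = [
pos 3: push '('; stack = [(
pos 4: saw closer ']' but top of stack is '(' (expected ')') → INVALID
Verdict: type mismatch at position 4: ']' closes '(' → no

Answer: no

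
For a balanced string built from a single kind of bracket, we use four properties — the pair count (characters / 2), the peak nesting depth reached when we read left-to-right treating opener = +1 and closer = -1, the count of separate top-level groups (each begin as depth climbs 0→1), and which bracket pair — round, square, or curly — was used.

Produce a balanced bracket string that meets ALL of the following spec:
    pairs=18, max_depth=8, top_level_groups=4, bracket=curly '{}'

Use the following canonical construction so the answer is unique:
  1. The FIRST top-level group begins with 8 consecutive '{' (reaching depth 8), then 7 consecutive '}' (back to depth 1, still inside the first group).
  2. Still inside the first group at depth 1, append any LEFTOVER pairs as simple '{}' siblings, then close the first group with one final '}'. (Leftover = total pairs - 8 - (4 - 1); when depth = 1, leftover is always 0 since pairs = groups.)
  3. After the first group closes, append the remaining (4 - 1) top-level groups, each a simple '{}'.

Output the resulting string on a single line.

Answer: {{{{{{{{}}}}}}}{}{}{}{}{}{}{}}{}{}{}

Derivation:
Spec: pairs=18 depth=8 groups=4
Leftover pairs = 18 - 8 - (4-1) = 7
First group: deep chain of depth 8 + 7 sibling pairs
Remaining 3 groups: simple '{}' each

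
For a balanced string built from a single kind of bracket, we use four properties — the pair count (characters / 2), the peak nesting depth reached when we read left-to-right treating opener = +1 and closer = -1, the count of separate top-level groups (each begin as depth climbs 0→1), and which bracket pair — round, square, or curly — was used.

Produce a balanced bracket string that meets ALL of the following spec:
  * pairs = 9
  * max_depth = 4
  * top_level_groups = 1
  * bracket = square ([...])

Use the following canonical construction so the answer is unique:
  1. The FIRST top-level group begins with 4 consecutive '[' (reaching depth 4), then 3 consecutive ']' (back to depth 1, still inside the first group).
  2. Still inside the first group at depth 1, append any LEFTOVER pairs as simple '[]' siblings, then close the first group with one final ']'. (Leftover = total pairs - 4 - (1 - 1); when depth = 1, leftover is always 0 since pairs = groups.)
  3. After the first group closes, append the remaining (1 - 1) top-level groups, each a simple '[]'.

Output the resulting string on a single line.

Answer: [[[[]]][][][][][]]

Derivation:
Spec: pairs=9 depth=4 groups=1
Leftover pairs = 9 - 4 - (1-1) = 5
First group: deep chain of depth 4 + 5 sibling pairs
Remaining 0 groups: simple '[]' each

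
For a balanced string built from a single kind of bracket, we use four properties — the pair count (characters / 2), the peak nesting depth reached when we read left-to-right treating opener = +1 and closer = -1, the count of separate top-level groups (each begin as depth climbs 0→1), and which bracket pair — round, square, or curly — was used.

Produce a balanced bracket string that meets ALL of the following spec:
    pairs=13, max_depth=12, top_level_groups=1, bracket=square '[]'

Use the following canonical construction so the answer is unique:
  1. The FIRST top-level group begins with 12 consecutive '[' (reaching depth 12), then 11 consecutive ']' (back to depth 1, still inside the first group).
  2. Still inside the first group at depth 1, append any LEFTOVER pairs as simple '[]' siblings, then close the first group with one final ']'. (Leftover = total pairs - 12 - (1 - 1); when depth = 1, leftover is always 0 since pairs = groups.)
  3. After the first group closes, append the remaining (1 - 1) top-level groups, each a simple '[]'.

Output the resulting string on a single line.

Spec: pairs=13 depth=12 groups=1
Leftover pairs = 13 - 12 - (1-1) = 1
First group: deep chain of depth 12 + 1 sibling pairs
Remaining 0 groups: simple '[]' each

Answer: [[[[[[[[[[[[]]]]]]]]]]][]]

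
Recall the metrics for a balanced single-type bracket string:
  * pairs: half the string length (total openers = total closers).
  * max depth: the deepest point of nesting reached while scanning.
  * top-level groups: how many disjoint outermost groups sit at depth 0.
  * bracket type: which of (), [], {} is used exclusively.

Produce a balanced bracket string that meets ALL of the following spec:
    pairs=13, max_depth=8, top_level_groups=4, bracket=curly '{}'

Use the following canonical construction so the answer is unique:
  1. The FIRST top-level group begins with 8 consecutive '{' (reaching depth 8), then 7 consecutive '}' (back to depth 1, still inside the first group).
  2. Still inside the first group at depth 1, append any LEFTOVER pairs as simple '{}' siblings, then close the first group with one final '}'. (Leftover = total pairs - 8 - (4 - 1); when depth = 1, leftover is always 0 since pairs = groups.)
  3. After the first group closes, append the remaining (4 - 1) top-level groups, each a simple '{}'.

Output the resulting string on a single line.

Spec: pairs=13 depth=8 groups=4
Leftover pairs = 13 - 8 - (4-1) = 2
First group: deep chain of depth 8 + 2 sibling pairs
Remaining 3 groups: simple '{}' each

Answer: {{{{{{{{}}}}}}}{}{}}{}{}{}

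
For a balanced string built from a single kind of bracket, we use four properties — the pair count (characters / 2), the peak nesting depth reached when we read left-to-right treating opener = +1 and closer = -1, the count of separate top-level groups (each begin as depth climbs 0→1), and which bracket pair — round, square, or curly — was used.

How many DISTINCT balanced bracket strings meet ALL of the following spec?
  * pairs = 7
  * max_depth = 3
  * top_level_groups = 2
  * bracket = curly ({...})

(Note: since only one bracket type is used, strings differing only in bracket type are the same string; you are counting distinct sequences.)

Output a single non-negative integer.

Spec: pairs=7 depth=3 groups=2
Count(depth <= 3) = 64
Count(depth <= 2) = 6
Count(depth == 3) = 64 - 6 = 58

Answer: 58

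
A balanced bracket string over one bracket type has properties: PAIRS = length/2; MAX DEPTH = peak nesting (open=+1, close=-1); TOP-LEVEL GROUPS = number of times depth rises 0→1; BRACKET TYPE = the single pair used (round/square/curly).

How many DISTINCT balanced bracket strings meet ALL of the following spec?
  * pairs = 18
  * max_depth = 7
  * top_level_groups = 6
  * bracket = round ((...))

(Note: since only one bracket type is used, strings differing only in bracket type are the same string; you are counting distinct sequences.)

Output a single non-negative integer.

Spec: pairs=18 depth=7 groups=6
Count(depth <= 7) = 16849203
Count(depth <= 6) = 15731094
Count(depth == 7) = 16849203 - 15731094 = 1118109

Answer: 1118109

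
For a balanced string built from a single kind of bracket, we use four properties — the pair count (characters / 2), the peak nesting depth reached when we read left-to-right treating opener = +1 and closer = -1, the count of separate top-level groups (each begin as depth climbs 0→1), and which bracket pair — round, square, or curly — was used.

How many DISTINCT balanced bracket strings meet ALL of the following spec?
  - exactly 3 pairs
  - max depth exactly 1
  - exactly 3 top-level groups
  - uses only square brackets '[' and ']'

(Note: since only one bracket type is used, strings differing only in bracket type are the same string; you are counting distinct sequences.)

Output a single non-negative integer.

Answer: 1

Derivation:
Spec: pairs=3 depth=1 groups=3
Count(depth <= 1) = 1
Count(depth <= 0) = 0
Count(depth == 1) = 1 - 0 = 1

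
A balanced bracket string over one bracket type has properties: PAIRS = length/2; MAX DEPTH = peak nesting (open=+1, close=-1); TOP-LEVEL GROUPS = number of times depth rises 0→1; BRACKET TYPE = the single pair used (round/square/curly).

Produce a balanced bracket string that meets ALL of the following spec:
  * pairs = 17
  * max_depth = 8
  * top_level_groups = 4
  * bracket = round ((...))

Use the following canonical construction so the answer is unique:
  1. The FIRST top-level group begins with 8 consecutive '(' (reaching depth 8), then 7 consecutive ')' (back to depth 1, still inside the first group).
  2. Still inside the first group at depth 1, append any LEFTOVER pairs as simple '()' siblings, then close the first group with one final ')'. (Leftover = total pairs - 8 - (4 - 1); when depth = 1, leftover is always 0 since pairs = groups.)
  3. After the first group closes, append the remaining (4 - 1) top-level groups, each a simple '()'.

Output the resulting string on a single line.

Spec: pairs=17 depth=8 groups=4
Leftover pairs = 17 - 8 - (4-1) = 6
First group: deep chain of depth 8 + 6 sibling pairs
Remaining 3 groups: simple '()' each

Answer: (((((((()))))))()()()()()())()()()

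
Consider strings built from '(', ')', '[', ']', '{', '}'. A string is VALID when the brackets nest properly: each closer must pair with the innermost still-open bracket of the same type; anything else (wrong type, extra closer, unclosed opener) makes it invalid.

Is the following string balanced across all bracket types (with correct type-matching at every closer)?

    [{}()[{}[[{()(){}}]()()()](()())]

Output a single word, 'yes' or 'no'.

Answer: no

Derivation:
pos 0: push '['; stack = [
pos 1: push '{'; stack = [{
pos 2: '}' matches '{'; pop; stack = [
pos 3: push '('; stack = [(
pos 4: ')' matches '('; pop; stack = [
pos 5: push '['; stack = [[
pos 6: push '{'; stack = [[{
pos 7: '}' matches '{'; pop; stack = [[
pos 8: push '['; stack = [[[
pos 9: push '['; stack = [[[[
pos 10: push '{'; stack = [[[[{
pos 11: push '('; stack = [[[[{(
pos 12: ')' matches '('; pop; stack = [[[[{
pos 13: push '('; stack = [[[[{(
pos 14: ')' matches '('; pop; stack = [[[[{
pos 15: push '{'; stack = [[[[{{
pos 16: '}' matches '{'; pop; stack = [[[[{
pos 17: '}' matches '{'; pop; stack = [[[[
pos 18: ']' matches '['; pop; stack = [[[
pos 19: push '('; stack = [[[(
pos 20: ')' matches '('; pop; stack = [[[
pos 21: push '('; stack = [[[(
pos 22: ')' matches '('; pop; stack = [[[
pos 23: push '('; stack = [[[(
pos 24: ')' matches '('; pop; stack = [[[
pos 25: ']' matches '['; pop; stack = [[
pos 26: push '('; stack = [[(
pos 27: push '('; stack = [[((
pos 28: ')' matches '('; pop; stack = [[(
pos 29: push '('; stack = [[((
pos 30: ')' matches '('; pop; stack = [[(
pos 31: ')' matches '('; pop; stack = [[
pos 32: ']' matches '['; pop; stack = [
end: stack still non-empty ([) → INVALID
Verdict: unclosed openers at end: [ → no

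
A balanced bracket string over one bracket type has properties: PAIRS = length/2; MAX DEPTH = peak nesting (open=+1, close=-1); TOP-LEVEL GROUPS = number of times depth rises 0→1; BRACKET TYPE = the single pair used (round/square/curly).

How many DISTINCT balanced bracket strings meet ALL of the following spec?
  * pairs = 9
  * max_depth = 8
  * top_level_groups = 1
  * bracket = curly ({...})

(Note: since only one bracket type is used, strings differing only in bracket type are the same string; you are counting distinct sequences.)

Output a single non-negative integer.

Answer: 13

Derivation:
Spec: pairs=9 depth=8 groups=1
Count(depth <= 8) = 1429
Count(depth <= 7) = 1416
Count(depth == 8) = 1429 - 1416 = 13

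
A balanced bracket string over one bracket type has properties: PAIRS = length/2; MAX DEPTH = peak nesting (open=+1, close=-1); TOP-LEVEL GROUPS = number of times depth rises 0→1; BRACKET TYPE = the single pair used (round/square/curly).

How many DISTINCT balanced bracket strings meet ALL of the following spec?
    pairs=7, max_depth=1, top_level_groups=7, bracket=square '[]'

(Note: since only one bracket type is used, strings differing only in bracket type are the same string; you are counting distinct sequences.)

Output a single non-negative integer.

Spec: pairs=7 depth=1 groups=7
Count(depth <= 1) = 1
Count(depth <= 0) = 0
Count(depth == 1) = 1 - 0 = 1

Answer: 1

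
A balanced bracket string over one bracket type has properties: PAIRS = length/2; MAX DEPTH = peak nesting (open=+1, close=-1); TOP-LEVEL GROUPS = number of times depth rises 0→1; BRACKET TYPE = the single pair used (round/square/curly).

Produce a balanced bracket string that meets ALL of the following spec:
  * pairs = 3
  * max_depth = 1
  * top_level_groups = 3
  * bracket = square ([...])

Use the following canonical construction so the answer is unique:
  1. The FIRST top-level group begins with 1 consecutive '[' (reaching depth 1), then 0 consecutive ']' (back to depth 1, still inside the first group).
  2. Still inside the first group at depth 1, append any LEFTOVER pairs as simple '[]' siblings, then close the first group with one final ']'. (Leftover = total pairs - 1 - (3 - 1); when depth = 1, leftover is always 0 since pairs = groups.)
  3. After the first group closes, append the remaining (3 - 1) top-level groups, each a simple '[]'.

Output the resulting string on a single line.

Spec: pairs=3 depth=1 groups=3
Leftover pairs = 3 - 1 - (3-1) = 0
First group: deep chain of depth 1 + 0 sibling pairs
Remaining 2 groups: simple '[]' each

Answer: [][][]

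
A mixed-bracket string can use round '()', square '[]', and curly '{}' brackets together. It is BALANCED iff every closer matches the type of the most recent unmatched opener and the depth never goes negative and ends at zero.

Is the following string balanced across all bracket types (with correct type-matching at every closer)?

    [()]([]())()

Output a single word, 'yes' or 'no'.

pos 0: push '['; stack = [
pos 1: push '('; stack = [(
pos 2: ')' matches '('; pop; stack = [
pos 3: ']' matches '['; pop; stack = (empty)
pos 4: push '('; stack = (
pos 5: push '['; stack = ([
pos 6: ']' matches '['; pop; stack = (
pos 7: push '('; stack = ((
pos 8: ')' matches '('; pop; stack = (
pos 9: ')' matches '('; pop; stack = (empty)
pos 10: push '('; stack = (
pos 11: ')' matches '('; pop; stack = (empty)
end: stack empty → VALID
Verdict: properly nested → yes

Answer: yes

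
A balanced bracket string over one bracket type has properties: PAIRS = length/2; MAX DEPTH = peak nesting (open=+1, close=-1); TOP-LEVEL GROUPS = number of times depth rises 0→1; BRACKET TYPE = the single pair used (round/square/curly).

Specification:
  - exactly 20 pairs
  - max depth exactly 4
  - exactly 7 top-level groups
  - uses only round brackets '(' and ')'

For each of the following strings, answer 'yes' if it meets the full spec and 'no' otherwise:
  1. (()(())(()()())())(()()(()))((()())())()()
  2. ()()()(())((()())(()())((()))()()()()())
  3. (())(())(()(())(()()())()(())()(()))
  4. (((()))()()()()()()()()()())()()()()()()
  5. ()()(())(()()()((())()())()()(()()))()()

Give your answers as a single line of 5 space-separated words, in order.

String 1 '(()(())(()()())())(()()(()))((()())())()()': depth seq [1 2 1 2 3 2 1 2 3 2 3 2 3 2 1 2 1 0 1 2 1 2 1 2 3 2 1 0 1 2 3 2 3 2 1 2 1 0 1 0 1 0]
  -> pairs=21 depth=3 groups=5 -> no
String 2 '()()()(())((()())(()())((()))()()()()())': depth seq [1 0 1 0 1 0 1 2 1 0 1 2 3 2 3 2 1 2 3 2 3 2 1 2 3 4 3 2 1 2 1 2 1 2 1 2 1 2 1 0]
  -> pairs=20 depth=4 groups=5 -> no
String 3 '(())(())(()(())(()()())()(())()(()))': depth seq [1 2 1 0 1 2 1 0 1 2 1 2 3 2 1 2 3 2 3 2 3 2 1 2 1 2 3 2 1 2 1 2 3 2 1 0]
  -> pairs=18 depth=3 groups=3 -> no
String 4 '(((()))()()()()()()()()()())()()()()()()': depth seq [1 2 3 4 3 2 1 2 1 2 1 2 1 2 1 2 1 2 1 2 1 2 1 2 1 2 1 0 1 0 1 0 1 0 1 0 1 0 1 0]
  -> pairs=20 depth=4 groups=7 -> yes
String 5 '()()(())(()()()((())()())()()(()()))()()': depth seq [1 0 1 0 1 2 1 0 1 2 1 2 1 2 1 2 3 4 3 2 3 2 3 2 1 2 1 2 1 2 3 2 3 2 1 0 1 0 1 0]
  -> pairs=20 depth=4 groups=6 -> no

Answer: no no no yes no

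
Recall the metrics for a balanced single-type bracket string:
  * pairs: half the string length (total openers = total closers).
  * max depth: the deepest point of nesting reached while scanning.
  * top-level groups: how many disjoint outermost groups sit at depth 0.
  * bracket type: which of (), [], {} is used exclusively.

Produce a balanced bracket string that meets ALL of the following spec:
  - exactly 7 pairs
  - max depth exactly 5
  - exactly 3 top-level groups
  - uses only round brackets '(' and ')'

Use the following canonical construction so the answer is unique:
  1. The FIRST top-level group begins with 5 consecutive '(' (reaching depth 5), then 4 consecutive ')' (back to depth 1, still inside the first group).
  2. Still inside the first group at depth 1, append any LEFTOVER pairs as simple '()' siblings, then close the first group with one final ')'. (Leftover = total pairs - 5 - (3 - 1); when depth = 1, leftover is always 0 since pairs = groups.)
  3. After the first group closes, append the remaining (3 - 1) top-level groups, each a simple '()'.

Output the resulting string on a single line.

Answer: ((((()))))()()

Derivation:
Spec: pairs=7 depth=5 groups=3
Leftover pairs = 7 - 5 - (3-1) = 0
First group: deep chain of depth 5 + 0 sibling pairs
Remaining 2 groups: simple '()' each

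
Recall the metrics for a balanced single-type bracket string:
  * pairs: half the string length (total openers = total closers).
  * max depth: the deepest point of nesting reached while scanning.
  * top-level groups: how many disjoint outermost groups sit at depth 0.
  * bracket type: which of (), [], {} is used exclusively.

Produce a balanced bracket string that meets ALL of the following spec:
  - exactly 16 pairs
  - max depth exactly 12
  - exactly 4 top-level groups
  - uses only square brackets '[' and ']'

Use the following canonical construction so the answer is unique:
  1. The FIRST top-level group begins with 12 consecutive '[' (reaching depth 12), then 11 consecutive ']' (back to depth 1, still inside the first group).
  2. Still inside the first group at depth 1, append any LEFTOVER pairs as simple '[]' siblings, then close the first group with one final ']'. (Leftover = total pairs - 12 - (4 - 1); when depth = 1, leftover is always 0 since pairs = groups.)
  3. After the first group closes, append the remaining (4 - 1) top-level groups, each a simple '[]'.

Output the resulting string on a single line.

Answer: [[[[[[[[[[[[]]]]]]]]]]][]][][][]

Derivation:
Spec: pairs=16 depth=12 groups=4
Leftover pairs = 16 - 12 - (4-1) = 1
First group: deep chain of depth 12 + 1 sibling pairs
Remaining 3 groups: simple '[]' each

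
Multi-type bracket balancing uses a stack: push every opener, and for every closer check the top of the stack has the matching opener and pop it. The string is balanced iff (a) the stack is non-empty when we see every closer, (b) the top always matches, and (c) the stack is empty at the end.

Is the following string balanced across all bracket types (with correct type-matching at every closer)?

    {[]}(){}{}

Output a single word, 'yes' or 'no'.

pos 0: push '{'; stack = {
pos 1: push '['; stack = {[
pos 2: ']' matches '['; pop; stack = {
pos 3: '}' matches '{'; pop; stack = (empty)
pos 4: push '('; stack = (
pos 5: ')' matches '('; pop; stack = (empty)
pos 6: push '{'; stack = {
pos 7: '}' matches '{'; pop; stack = (empty)
pos 8: push '{'; stack = {
pos 9: '}' matches '{'; pop; stack = (empty)
end: stack empty → VALID
Verdict: properly nested → yes

Answer: yes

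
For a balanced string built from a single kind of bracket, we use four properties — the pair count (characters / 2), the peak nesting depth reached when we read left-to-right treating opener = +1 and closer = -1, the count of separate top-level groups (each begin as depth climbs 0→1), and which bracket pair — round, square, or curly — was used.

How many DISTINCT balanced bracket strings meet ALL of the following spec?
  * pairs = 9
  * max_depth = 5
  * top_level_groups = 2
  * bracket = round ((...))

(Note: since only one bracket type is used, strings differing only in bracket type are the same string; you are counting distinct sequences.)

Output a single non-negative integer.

Answer: 368

Derivation:
Spec: pairs=9 depth=5 groups=2
Count(depth <= 5) = 1278
Count(depth <= 4) = 910
Count(depth == 5) = 1278 - 910 = 368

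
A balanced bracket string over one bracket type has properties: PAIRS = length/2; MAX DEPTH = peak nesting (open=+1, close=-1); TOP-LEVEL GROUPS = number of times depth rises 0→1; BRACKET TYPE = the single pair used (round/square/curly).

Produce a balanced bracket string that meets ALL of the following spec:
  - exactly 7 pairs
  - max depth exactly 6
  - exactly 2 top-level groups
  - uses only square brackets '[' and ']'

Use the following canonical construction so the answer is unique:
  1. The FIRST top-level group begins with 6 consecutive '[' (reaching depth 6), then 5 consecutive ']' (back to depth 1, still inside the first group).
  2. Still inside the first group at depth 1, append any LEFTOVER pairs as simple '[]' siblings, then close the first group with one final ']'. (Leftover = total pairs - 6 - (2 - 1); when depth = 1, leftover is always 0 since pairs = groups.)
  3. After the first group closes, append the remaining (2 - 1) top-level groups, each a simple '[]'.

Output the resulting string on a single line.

Spec: pairs=7 depth=6 groups=2
Leftover pairs = 7 - 6 - (2-1) = 0
First group: deep chain of depth 6 + 0 sibling pairs
Remaining 1 groups: simple '[]' each

Answer: [[[[[[]]]]]][]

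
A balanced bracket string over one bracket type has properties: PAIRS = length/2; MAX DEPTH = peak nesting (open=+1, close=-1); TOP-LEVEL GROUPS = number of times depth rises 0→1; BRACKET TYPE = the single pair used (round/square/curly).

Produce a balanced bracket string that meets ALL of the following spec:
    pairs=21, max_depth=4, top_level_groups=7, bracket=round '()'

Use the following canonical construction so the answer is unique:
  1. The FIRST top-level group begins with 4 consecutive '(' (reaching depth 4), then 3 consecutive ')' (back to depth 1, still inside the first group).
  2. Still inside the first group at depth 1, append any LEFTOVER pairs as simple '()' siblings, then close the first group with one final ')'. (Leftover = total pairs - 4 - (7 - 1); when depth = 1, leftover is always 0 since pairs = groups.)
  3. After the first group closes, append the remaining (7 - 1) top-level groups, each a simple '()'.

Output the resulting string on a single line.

Spec: pairs=21 depth=4 groups=7
Leftover pairs = 21 - 4 - (7-1) = 11
First group: deep chain of depth 4 + 11 sibling pairs
Remaining 6 groups: simple '()' each

Answer: (((()))()()()()()()()()()()())()()()()()()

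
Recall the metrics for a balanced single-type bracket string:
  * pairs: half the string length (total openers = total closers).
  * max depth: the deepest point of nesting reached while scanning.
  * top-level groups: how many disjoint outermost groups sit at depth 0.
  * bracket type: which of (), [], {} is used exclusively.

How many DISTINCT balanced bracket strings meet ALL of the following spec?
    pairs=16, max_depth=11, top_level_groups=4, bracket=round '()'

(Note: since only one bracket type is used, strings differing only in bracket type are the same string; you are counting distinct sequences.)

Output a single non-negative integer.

Answer: 1092

Derivation:
Spec: pairs=16 depth=11 groups=4
Count(depth <= 11) = 4345865
Count(depth <= 10) = 4344773
Count(depth == 11) = 4345865 - 4344773 = 1092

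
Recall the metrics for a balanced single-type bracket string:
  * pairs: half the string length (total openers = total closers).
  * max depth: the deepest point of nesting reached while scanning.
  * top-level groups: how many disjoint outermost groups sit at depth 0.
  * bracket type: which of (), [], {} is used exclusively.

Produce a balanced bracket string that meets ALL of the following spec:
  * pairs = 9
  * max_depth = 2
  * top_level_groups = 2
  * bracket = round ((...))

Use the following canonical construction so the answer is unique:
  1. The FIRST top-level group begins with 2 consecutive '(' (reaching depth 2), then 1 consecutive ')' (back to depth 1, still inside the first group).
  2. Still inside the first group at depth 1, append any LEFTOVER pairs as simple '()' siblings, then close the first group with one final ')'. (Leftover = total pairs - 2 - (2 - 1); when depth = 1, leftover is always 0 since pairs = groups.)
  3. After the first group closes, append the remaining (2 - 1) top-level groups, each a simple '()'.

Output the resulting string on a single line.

Answer: (()()()()()()())()

Derivation:
Spec: pairs=9 depth=2 groups=2
Leftover pairs = 9 - 2 - (2-1) = 6
First group: deep chain of depth 2 + 6 sibling pairs
Remaining 1 groups: simple '()' each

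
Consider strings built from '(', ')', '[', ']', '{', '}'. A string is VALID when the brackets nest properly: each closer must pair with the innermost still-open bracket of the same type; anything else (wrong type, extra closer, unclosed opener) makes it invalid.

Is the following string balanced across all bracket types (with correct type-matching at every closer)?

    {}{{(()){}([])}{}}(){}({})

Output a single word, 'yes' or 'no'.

pos 0: push '{'; stack = {
pos 1: '}' matches '{'; pop; stack = (empty)
pos 2: push '{'; stack = {
pos 3: push '{'; stack = {{
pos 4: push '('; stack = {{(
pos 5: push '('; stack = {{((
pos 6: ')' matches '('; pop; stack = {{(
pos 7: ')' matches '('; pop; stack = {{
pos 8: push '{'; stack = {{{
pos 9: '}' matches '{'; pop; stack = {{
pos 10: push '('; stack = {{(
pos 11: push '['; stack = {{([
pos 12: ']' matches '['; pop; stack = {{(
pos 13: ')' matches '('; pop; stack = {{
pos 14: '}' matches '{'; pop; stack = {
pos 15: push '{'; stack = {{
pos 16: '}' matches '{'; pop; stack = {
pos 17: '}' matches '{'; pop; stack = (empty)
pos 18: push '('; stack = (
pos 19: ')' matches '('; pop; stack = (empty)
pos 20: push '{'; stack = {
pos 21: '}' matches '{'; pop; stack = (empty)
pos 22: push '('; stack = (
pos 23: push '{'; stack = ({
pos 24: '}' matches '{'; pop; stack = (
pos 25: ')' matches '('; pop; stack = (empty)
end: stack empty → VALID
Verdict: properly nested → yes

Answer: yes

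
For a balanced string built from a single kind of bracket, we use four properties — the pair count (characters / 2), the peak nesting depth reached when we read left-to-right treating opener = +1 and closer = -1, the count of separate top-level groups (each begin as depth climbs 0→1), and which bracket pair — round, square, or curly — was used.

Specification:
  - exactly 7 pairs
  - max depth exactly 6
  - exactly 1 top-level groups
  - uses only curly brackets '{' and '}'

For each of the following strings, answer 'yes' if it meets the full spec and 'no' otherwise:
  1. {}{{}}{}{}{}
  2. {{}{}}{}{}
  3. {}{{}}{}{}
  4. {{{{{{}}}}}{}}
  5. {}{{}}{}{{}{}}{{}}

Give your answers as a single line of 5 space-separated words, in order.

Answer: no no no yes no

Derivation:
String 1 '{}{{}}{}{}{}': depth seq [1 0 1 2 1 0 1 0 1 0 1 0]
  -> pairs=6 depth=2 groups=5 -> no
String 2 '{{}{}}{}{}': depth seq [1 2 1 2 1 0 1 0 1 0]
  -> pairs=5 depth=2 groups=3 -> no
String 3 '{}{{}}{}{}': depth seq [1 0 1 2 1 0 1 0 1 0]
  -> pairs=5 depth=2 groups=4 -> no
String 4 '{{{{{{}}}}}{}}': depth seq [1 2 3 4 5 6 5 4 3 2 1 2 1 0]
  -> pairs=7 depth=6 groups=1 -> yes
String 5 '{}{{}}{}{{}{}}{{}}': depth seq [1 0 1 2 1 0 1 0 1 2 1 2 1 0 1 2 1 0]
  -> pairs=9 depth=2 groups=5 -> no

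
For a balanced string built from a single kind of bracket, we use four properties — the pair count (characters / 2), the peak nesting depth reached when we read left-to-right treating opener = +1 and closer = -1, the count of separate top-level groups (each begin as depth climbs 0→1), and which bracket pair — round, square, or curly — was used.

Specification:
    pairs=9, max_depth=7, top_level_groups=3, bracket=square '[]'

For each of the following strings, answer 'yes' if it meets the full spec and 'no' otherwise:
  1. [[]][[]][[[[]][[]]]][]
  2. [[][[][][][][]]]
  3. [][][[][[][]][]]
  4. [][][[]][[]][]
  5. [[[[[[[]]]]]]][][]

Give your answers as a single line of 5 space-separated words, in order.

String 1 '[[]][[]][[[[]][[]]]][]': depth seq [1 2 1 0 1 2 1 0 1 2 3 4 3 2 3 4 3 2 1 0 1 0]
  -> pairs=11 depth=4 groups=4 -> no
String 2 '[[][[][][][][]]]': depth seq [1 2 1 2 3 2 3 2 3 2 3 2 3 2 1 0]
  -> pairs=8 depth=3 groups=1 -> no
String 3 '[][][[][[][]][]]': depth seq [1 0 1 0 1 2 1 2 3 2 3 2 1 2 1 0]
  -> pairs=8 depth=3 groups=3 -> no
String 4 '[][][[]][[]][]': depth seq [1 0 1 0 1 2 1 0 1 2 1 0 1 0]
  -> pairs=7 depth=2 groups=5 -> no
String 5 '[[[[[[[]]]]]]][][]': depth seq [1 2 3 4 5 6 7 6 5 4 3 2 1 0 1 0 1 0]
  -> pairs=9 depth=7 groups=3 -> yes

Answer: no no no no yes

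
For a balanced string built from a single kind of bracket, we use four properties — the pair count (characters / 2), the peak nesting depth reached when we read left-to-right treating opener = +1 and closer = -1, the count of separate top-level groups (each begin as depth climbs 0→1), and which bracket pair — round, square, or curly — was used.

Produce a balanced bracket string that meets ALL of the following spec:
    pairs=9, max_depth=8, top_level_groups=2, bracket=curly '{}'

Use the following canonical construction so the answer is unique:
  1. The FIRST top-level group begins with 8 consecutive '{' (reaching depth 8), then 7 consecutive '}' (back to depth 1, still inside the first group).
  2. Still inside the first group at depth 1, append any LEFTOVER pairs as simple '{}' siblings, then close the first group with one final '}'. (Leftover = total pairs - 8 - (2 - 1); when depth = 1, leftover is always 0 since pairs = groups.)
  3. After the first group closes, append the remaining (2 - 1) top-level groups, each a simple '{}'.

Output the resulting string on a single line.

Spec: pairs=9 depth=8 groups=2
Leftover pairs = 9 - 8 - (2-1) = 0
First group: deep chain of depth 8 + 0 sibling pairs
Remaining 1 groups: simple '{}' each

Answer: {{{{{{{{}}}}}}}}{}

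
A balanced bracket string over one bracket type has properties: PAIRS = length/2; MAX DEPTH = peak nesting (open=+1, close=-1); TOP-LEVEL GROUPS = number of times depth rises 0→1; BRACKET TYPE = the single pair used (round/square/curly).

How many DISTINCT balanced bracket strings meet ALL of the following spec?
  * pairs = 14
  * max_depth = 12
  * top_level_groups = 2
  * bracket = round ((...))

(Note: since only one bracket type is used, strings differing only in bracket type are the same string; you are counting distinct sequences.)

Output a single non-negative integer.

Answer: 44

Derivation:
Spec: pairs=14 depth=12 groups=2
Count(depth <= 12) = 742898
Count(depth <= 11) = 742854
Count(depth == 12) = 742898 - 742854 = 44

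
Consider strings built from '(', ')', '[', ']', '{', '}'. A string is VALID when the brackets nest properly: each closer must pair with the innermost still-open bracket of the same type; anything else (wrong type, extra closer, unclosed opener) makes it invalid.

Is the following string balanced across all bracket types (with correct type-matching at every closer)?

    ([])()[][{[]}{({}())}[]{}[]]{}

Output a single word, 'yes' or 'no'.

Answer: yes

Derivation:
pos 0: push '('; stack = (
pos 1: push '['; stack = ([
pos 2: ']' matches '['; pop; stack = (
pos 3: ')' matches '('; pop; stack = (empty)
pos 4: push '('; stack = (
pos 5: ')' matches '('; pop; stack = (empty)
pos 6: push '['; stack = [
pos 7: ']' matches '['; pop; stack = (empty)
pos 8: push '['; stack = [
pos 9: push '{'; stack = [{
pos 10: push '['; stack = [{[
pos 11: ']' matches '['; pop; stack = [{
pos 12: '}' matches '{'; pop; stack = [
pos 13: push '{'; stack = [{
pos 14: push '('; stack = [{(
pos 15: push '{'; stack = [{({
pos 16: '}' matches '{'; pop; stack = [{(
pos 17: push '('; stack = [{((
pos 18: ')' matches '('; pop; stack = [{(
pos 19: ')' matches '('; pop; stack = [{
pos 20: '}' matches '{'; pop; stack = [
pos 21: push '['; stack = [[
pos 22: ']' matches '['; pop; stack = [
pos 23: push '{'; stack = [{
pos 24: '}' matches '{'; pop; stack = [
pos 25: push '['; stack = [[
pos 26: ']' matches '['; pop; stack = [
pos 27: ']' matches '['; pop; stack = (empty)
pos 28: push '{'; stack = {
pos 29: '}' matches '{'; pop; stack = (empty)
end: stack empty → VALID
Verdict: properly nested → yes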